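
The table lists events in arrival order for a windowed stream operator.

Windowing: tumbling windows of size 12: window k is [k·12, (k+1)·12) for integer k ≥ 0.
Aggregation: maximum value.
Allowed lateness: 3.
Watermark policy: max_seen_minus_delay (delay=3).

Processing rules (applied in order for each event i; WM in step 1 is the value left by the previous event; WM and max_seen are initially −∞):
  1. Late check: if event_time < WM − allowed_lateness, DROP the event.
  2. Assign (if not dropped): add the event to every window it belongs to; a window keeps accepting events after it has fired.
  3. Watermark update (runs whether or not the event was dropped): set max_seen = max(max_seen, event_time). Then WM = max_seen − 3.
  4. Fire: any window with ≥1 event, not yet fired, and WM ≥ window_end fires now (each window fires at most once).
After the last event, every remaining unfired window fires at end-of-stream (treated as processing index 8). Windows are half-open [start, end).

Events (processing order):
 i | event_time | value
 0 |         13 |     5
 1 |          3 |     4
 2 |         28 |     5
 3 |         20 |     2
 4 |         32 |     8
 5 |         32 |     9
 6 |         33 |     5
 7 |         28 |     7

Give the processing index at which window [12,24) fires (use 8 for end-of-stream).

2

i=0 t=13 v=5: → [12,24); WM=10
i=1 t=3 v=4: DROP (t<10-3); WM=10
i=2 t=28 v=5: → [24,36); WM=25; [12,24) fires=5
i=3 t=20 v=2: DROP (t<25-3); WM=25
i=4 t=32 v=8: → [24,36); WM=29
i=5 t=32 v=9: → [24,36); WM=29
i=6 t=33 v=5: → [24,36); WM=30
i=7 t=28 v=7: → [24,36); WM=30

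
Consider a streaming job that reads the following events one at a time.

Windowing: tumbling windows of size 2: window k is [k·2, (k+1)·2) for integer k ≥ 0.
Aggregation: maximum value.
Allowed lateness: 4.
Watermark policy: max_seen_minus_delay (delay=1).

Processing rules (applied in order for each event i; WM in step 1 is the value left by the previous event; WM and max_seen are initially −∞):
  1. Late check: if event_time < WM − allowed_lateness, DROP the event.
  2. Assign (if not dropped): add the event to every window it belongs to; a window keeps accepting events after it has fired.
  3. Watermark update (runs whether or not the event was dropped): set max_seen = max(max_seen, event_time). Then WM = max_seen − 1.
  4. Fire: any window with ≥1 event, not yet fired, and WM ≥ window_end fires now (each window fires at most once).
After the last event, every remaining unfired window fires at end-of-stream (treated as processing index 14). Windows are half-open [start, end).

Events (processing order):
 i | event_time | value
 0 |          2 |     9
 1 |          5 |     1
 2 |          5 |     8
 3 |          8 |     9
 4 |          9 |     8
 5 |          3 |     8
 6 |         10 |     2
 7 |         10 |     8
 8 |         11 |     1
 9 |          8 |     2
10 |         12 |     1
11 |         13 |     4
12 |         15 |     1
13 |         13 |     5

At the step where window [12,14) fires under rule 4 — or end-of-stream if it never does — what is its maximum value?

4

i=0 t=2 v=9: → [2,4); WM=1
i=1 t=5 v=1: → [4,6); WM=4; [2,4) fires=9
i=2 t=5 v=8: → [4,6); WM=4
i=3 t=8 v=9: → [8,10); WM=7; [4,6) fires=8
i=4 t=9 v=8: → [8,10); WM=8
i=5 t=3 v=8: DROP (t<8-4); WM=8
i=6 t=10 v=2: → [10,12); WM=9
i=7 t=10 v=8: → [10,12); WM=9
i=8 t=11 v=1: → [10,12); WM=10; [8,10) fires=9
i=9 t=8 v=2: → [8,10); WM=10
i=10 t=12 v=1: → [12,14); WM=11
i=11 t=13 v=4: → [12,14); WM=12; [10,12) fires=8
i=12 t=15 v=1: → [14,16); WM=14; [12,14) fires=4
i=13 t=13 v=5: → [12,14); WM=14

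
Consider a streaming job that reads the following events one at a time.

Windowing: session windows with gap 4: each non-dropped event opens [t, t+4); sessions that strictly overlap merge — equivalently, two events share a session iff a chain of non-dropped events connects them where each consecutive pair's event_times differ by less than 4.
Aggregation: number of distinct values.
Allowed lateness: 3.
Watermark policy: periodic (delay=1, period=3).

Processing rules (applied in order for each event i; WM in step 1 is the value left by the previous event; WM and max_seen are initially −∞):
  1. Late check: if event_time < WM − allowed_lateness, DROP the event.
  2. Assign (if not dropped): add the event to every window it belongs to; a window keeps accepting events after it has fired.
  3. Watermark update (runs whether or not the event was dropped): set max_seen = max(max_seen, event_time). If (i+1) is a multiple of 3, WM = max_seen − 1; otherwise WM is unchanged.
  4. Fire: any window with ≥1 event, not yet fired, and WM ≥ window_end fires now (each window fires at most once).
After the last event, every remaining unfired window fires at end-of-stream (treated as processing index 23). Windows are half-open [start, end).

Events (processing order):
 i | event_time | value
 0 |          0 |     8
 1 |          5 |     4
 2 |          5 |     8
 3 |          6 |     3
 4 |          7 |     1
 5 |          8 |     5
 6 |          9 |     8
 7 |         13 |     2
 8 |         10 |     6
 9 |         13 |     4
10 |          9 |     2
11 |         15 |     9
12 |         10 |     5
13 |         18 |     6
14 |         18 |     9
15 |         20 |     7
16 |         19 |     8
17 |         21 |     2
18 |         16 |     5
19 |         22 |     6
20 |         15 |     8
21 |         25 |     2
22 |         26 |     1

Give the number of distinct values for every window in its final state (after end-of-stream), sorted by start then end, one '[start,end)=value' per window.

[0,4)=1 [5,30)=9

i=0 t=0 v=8: → [0,4); WM=−∞
i=1 t=5 v=4: → [5,9); WM=−∞
i=2 t=5 v=8: → [5,9); WM=4
i=3 t=6 v=3: → [5,10); WM=4
i=4 t=7 v=1: → [5,11); WM=4
i=5 t=8 v=5: → [5,12); WM=7
i=6 t=9 v=8: → [5,13); WM=7
i=7 t=13 v=2: → [13,17); WM=7
i=8 t=10 v=6: → [5,17); WM=12
i=9 t=13 v=4: → [5,17); WM=12
i=10 t=9 v=2: → [5,17); WM=12
i=11 t=15 v=9: → [5,19); WM=14
i=12 t=10 v=5: DROP (t<14-3); WM=14
i=13 t=18 v=6: → [5,22); WM=14
i=14 t=18 v=9: → [5,22); WM=17
i=15 t=20 v=7: → [5,24); WM=17
i=16 t=19 v=8: → [5,24); WM=17
i=17 t=21 v=2: → [5,25); WM=20
i=18 t=16 v=5: DROP (t<20-3); WM=20
i=19 t=22 v=6: → [5,26); WM=20
i=20 t=15 v=8: DROP (t<20-3); WM=21
i=21 t=25 v=2: → [5,29); WM=21
i=22 t=26 v=1: → [5,30); WM=21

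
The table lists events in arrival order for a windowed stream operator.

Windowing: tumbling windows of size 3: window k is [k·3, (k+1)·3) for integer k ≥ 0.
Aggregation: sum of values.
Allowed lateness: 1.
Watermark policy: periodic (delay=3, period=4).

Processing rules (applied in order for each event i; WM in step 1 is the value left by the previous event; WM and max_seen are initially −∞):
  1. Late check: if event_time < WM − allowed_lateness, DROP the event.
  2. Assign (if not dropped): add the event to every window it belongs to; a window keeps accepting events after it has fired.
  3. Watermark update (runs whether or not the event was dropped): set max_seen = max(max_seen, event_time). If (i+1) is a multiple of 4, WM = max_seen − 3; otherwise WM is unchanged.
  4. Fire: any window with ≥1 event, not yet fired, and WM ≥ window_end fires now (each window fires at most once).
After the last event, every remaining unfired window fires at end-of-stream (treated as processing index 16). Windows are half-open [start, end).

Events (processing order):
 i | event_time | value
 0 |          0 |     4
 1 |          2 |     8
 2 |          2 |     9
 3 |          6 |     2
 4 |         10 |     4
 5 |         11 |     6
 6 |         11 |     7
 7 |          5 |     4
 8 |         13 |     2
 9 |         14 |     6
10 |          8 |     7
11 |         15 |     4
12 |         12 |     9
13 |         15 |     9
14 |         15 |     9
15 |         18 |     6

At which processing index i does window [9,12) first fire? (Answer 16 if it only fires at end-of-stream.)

11

i=0 t=0 v=4: → [0,3); WM=−∞
i=1 t=2 v=8: → [0,3); WM=−∞
i=2 t=2 v=9: → [0,3); WM=−∞
i=3 t=6 v=2: → [6,9); WM=3; [0,3) fires=21
i=4 t=10 v=4: → [9,12); WM=3
i=5 t=11 v=6: → [9,12); WM=3
i=6 t=11 v=7: → [9,12); WM=3
i=7 t=5 v=4: → [3,6); WM=8; [3,6) fires=4
i=8 t=13 v=2: → [12,15); WM=8
i=9 t=14 v=6: → [12,15); WM=8
i=10 t=8 v=7: → [6,9); WM=8
i=11 t=15 v=4: → [15,18); WM=12; [6,9) fires=9 [9,12) fires=17
i=12 t=12 v=9: → [12,15); WM=12
i=13 t=15 v=9: → [15,18); WM=12
i=14 t=15 v=9: → [15,18); WM=12
i=15 t=18 v=6: → [18,21); WM=15; [12,15) fires=17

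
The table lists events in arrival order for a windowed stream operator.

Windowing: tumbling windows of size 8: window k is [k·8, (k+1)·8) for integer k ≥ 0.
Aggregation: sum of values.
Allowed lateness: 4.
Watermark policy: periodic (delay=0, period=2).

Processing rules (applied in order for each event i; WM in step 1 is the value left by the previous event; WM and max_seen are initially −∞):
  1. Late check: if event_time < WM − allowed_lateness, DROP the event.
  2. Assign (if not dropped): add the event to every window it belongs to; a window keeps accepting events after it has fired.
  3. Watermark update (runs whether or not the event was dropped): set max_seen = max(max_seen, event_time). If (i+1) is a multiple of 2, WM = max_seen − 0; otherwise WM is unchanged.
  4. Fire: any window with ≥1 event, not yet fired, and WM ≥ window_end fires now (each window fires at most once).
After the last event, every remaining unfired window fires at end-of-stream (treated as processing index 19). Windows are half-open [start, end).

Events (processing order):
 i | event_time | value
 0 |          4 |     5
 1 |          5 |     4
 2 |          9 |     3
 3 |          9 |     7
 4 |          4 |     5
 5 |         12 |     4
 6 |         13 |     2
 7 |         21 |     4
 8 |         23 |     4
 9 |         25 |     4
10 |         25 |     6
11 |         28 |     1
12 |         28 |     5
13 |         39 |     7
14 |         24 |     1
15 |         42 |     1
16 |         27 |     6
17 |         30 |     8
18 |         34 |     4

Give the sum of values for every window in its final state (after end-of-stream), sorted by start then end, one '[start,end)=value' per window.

[0,8)=9 [8,16)=16 [16,24)=8 [24,32)=16 [32,40)=7 [40,48)=1

i=0 t=4 v=5: → [0,8); WM=−∞
i=1 t=5 v=4: → [0,8); WM=5
i=2 t=9 v=3: → [8,16); WM=5
i=3 t=9 v=7: → [8,16); WM=9; [0,8) fires=9
i=4 t=4 v=5: DROP (t<9-4); WM=9
i=5 t=12 v=4: → [8,16); WM=12
i=6 t=13 v=2: → [8,16); WM=12
i=7 t=21 v=4: → [16,24); WM=21; [8,16) fires=16
i=8 t=23 v=4: → [16,24); WM=21
i=9 t=25 v=4: → [24,32); WM=25; [16,24) fires=8
i=10 t=25 v=6: → [24,32); WM=25
i=11 t=28 v=1: → [24,32); WM=28
i=12 t=28 v=5: → [24,32); WM=28
i=13 t=39 v=7: → [32,40); WM=39; [24,32) fires=16
i=14 t=24 v=1: DROP (t<39-4); WM=39
i=15 t=42 v=1: → [40,48); WM=42; [32,40) fires=7
i=16 t=27 v=6: DROP (t<42-4); WM=42
i=17 t=30 v=8: DROP (t<42-4); WM=42
i=18 t=34 v=4: DROP (t<42-4); WM=42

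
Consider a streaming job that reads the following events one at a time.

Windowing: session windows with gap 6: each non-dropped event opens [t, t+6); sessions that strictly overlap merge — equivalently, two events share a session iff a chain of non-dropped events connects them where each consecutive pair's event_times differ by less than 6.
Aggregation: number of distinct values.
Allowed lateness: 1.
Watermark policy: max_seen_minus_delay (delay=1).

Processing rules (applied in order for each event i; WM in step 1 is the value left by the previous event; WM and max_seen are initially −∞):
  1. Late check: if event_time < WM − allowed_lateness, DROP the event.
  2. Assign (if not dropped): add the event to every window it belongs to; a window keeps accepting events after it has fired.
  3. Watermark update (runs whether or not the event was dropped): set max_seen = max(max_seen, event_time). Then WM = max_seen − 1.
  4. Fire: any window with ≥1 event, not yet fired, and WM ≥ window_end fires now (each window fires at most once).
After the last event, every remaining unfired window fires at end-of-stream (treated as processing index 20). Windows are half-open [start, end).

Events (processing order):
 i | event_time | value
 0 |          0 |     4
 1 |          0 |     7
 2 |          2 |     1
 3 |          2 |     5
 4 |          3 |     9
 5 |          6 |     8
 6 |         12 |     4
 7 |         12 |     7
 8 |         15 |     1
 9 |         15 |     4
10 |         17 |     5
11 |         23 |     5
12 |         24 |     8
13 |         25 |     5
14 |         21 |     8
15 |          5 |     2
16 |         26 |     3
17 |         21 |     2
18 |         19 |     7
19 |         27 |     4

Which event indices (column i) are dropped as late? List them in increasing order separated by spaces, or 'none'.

14 15 17 18

i=0 t=0 v=4: → [0,6); WM=-1
i=1 t=0 v=7: → [0,6); WM=-1
i=2 t=2 v=1: → [0,8); WM=1
i=3 t=2 v=5: → [0,8); WM=1
i=4 t=3 v=9: → [0,9); WM=2
i=5 t=6 v=8: → [0,12); WM=5
i=6 t=12 v=4: → [12,18); WM=11
i=7 t=12 v=7: → [12,18); WM=11
i=8 t=15 v=1: → [12,21); WM=14
i=9 t=15 v=4: → [12,21); WM=14
i=10 t=17 v=5: → [12,23); WM=16
i=11 t=23 v=5: → [23,29); WM=22
i=12 t=24 v=8: → [23,30); WM=23
i=13 t=25 v=5: → [23,31); WM=24
i=14 t=21 v=8: DROP (t<24-1); WM=24
i=15 t=5 v=2: DROP (t<24-1); WM=24
i=16 t=26 v=3: → [23,32); WM=25
i=17 t=21 v=2: DROP (t<25-1); WM=25
i=18 t=19 v=7: DROP (t<25-1); WM=25
i=19 t=27 v=4: → [23,33); WM=26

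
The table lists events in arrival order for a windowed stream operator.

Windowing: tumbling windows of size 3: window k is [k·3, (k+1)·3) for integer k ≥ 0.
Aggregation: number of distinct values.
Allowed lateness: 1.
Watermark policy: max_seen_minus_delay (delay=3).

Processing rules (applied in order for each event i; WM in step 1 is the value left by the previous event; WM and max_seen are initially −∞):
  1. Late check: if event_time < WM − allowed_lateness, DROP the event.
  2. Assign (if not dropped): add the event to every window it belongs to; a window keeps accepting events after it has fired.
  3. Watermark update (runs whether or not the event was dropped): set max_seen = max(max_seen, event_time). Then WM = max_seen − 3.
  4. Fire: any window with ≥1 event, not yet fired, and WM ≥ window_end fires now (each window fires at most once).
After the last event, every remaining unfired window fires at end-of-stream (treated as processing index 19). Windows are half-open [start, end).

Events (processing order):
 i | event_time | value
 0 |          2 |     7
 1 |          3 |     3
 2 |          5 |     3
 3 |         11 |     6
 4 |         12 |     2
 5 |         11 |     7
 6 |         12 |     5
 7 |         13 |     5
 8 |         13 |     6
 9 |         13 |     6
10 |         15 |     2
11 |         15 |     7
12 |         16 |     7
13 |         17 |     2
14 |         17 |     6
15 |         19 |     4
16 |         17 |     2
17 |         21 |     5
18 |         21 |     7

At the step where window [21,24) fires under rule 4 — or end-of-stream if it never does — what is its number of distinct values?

i=0 t=2 v=7: → [0,3); WM=-1
i=1 t=3 v=3: → [3,6); WM=0
i=2 t=5 v=3: → [3,6); WM=2
i=3 t=11 v=6: → [9,12); WM=8; [0,3) fires=1 [3,6) fires=1
i=4 t=12 v=2: → [12,15); WM=9
i=5 t=11 v=7: → [9,12); WM=9
i=6 t=12 v=5: → [12,15); WM=9
i=7 t=13 v=5: → [12,15); WM=10
i=8 t=13 v=6: → [12,15); WM=10
i=9 t=13 v=6: → [12,15); WM=10
i=10 t=15 v=2: → [15,18); WM=12; [9,12) fires=2
i=11 t=15 v=7: → [15,18); WM=12
i=12 t=16 v=7: → [15,18); WM=13
i=13 t=17 v=2: → [15,18); WM=14
i=14 t=17 v=6: → [15,18); WM=14
i=15 t=19 v=4: → [18,21); WM=16; [12,15) fires=3
i=16 t=17 v=2: → [15,18); WM=16
i=17 t=21 v=5: → [21,24); WM=18; [15,18) fires=3
i=18 t=21 v=7: → [21,24); WM=18

2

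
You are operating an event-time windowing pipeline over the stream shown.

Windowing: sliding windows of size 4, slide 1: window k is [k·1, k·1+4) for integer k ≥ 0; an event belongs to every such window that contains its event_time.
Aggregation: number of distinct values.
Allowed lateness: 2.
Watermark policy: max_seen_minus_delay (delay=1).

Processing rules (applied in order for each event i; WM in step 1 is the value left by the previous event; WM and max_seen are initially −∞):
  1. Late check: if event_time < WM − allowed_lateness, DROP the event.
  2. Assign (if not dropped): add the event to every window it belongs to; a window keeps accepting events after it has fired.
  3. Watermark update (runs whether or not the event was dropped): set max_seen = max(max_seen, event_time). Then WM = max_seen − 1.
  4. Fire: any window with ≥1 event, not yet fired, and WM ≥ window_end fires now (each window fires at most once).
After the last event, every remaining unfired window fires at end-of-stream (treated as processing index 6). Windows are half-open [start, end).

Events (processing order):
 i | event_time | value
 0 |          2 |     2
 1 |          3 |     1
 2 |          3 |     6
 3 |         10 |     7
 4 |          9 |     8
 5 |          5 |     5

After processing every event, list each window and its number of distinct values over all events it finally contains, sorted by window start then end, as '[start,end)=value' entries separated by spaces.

i=0 t=2 v=2: → [2,6),[1,5),[0,4); WM=1
i=1 t=3 v=1: → [3,7),[2,6),[1,5),[0,4); WM=2
i=2 t=3 v=6: → [3,7),[2,6),[1,5),[0,4); WM=2
i=3 t=10 v=7: → [10,14),[9,13),[8,12),[7,11); WM=9; [0,4) fires=3 [1,5) fires=3 [2,6) fires=3 [3,7) fires=2
i=4 t=9 v=8: → [9,13),[8,12),[7,11),[6,10); WM=9
i=5 t=5 v=5: DROP (t<9-2); WM=9

[0,4)=3 [1,5)=3 [2,6)=3 [3,7)=2 [6,10)=1 [7,11)=2 [8,12)=2 [9,13)=2 [10,14)=1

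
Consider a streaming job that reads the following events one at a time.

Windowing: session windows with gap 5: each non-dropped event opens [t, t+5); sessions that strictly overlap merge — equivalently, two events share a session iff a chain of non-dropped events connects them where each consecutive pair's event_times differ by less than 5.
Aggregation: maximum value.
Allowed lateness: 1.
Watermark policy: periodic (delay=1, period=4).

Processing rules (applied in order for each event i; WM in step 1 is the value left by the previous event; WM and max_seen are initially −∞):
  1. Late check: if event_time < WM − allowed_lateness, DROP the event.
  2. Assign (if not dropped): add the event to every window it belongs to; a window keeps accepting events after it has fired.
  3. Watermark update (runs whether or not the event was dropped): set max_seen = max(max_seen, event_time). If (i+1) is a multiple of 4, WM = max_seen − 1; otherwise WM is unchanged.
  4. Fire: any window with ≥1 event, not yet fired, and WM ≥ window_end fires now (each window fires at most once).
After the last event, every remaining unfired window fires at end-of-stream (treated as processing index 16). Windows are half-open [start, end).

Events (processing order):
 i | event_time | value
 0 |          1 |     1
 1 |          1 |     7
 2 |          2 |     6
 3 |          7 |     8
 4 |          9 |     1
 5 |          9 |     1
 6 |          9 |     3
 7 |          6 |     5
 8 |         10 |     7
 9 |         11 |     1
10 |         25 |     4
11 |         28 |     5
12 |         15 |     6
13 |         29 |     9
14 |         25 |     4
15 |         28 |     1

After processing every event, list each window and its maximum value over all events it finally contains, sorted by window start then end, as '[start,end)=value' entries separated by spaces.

i=0 t=1 v=1: → [1,6); WM=−∞
i=1 t=1 v=7: → [1,6); WM=−∞
i=2 t=2 v=6: → [1,7); WM=−∞
i=3 t=7 v=8: → [7,12); WM=6
i=4 t=9 v=1: → [7,14); WM=6
i=5 t=9 v=1: → [7,14); WM=6
i=6 t=9 v=3: → [7,14); WM=6
i=7 t=6 v=5: → [1,14); WM=8
i=8 t=10 v=7: → [1,15); WM=8
i=9 t=11 v=1: → [1,16); WM=8
i=10 t=25 v=4: → [25,30); WM=8
i=11 t=28 v=5: → [25,33); WM=27
i=12 t=15 v=6: DROP (t<27-1); WM=27
i=13 t=29 v=9: → [25,34); WM=27
i=14 t=25 v=4: DROP (t<27-1); WM=27
i=15 t=28 v=1: → [25,34); WM=28

[1,16)=8 [25,34)=9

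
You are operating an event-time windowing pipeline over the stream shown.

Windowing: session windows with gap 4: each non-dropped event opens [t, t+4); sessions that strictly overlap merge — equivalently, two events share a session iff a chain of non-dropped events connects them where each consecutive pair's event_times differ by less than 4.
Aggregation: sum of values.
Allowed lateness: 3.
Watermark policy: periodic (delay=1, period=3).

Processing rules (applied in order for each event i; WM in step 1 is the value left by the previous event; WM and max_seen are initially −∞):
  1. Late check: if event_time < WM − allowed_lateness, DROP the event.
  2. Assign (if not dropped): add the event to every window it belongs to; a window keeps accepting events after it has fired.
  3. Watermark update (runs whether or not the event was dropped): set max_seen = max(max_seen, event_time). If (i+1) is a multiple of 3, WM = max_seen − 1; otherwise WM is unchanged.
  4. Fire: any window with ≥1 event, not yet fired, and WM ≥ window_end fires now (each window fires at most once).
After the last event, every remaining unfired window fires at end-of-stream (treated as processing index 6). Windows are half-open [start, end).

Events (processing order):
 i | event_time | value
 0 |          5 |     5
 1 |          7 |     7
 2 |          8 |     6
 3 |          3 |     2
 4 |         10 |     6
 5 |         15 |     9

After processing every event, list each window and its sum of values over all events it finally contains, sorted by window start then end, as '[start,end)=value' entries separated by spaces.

[5,14)=24 [15,19)=9

i=0 t=5 v=5: → [5,9); WM=−∞
i=1 t=7 v=7: → [5,11); WM=−∞
i=2 t=8 v=6: → [5,12); WM=7
i=3 t=3 v=2: DROP (t<7-3); WM=7
i=4 t=10 v=6: → [5,14); WM=7
i=5 t=15 v=9: → [15,19); WM=14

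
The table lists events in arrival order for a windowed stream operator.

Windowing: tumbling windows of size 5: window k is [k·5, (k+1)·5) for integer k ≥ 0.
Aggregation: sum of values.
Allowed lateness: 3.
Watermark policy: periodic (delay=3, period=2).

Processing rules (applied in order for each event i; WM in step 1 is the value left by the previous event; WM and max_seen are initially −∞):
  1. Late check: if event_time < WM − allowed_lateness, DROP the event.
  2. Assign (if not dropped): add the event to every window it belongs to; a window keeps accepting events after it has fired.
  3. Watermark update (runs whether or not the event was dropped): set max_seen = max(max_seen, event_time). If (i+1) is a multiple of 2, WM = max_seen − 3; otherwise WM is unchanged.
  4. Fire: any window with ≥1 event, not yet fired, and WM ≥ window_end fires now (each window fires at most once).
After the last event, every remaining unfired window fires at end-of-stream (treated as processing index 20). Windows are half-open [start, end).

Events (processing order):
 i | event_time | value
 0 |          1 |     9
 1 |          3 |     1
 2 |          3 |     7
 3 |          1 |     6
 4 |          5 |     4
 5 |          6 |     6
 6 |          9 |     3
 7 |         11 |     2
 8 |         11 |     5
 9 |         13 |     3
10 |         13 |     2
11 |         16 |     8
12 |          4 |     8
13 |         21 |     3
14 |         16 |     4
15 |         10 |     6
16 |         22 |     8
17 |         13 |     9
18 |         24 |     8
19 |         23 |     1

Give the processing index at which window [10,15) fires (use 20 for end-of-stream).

13

i=0 t=1 v=9: → [0,5); WM=−∞
i=1 t=3 v=1: → [0,5); WM=0
i=2 t=3 v=7: → [0,5); WM=0
i=3 t=1 v=6: → [0,5); WM=0
i=4 t=5 v=4: → [5,10); WM=0
i=5 t=6 v=6: → [5,10); WM=3
i=6 t=9 v=3: → [5,10); WM=3
i=7 t=11 v=2: → [10,15); WM=8; [0,5) fires=23
i=8 t=11 v=5: → [10,15); WM=8
i=9 t=13 v=3: → [10,15); WM=10; [5,10) fires=13
i=10 t=13 v=2: → [10,15); WM=10
i=11 t=16 v=8: → [15,20); WM=13
i=12 t=4 v=8: DROP (t<13-3); WM=13
i=13 t=21 v=3: → [20,25); WM=18; [10,15) fires=12
i=14 t=16 v=4: → [15,20); WM=18
i=15 t=10 v=6: DROP (t<18-3); WM=18
i=16 t=22 v=8: → [20,25); WM=18
i=17 t=13 v=9: DROP (t<18-3); WM=19
i=18 t=24 v=8: → [20,25); WM=19
i=19 t=23 v=1: → [20,25); WM=21; [15,20) fires=12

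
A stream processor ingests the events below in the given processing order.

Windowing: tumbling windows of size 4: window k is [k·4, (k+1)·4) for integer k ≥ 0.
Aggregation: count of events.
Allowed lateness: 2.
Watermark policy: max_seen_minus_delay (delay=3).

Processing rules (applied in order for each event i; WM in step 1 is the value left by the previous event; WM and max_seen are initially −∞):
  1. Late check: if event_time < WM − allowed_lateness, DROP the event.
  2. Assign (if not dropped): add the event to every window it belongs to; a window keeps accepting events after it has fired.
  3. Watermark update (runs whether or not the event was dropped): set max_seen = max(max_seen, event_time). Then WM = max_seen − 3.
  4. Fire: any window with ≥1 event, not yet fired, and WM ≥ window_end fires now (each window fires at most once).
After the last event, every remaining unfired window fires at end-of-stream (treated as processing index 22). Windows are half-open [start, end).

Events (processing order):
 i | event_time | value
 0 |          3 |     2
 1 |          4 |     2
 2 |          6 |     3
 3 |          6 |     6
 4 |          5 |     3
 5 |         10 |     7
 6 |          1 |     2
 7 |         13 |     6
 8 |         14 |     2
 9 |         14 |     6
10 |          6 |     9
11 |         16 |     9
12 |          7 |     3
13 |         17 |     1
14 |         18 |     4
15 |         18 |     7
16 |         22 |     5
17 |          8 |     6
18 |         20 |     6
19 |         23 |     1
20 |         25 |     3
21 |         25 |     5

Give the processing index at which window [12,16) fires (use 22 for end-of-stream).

16

i=0 t=3 v=2: → [0,4); WM=0
i=1 t=4 v=2: → [4,8); WM=1
i=2 t=6 v=3: → [4,8); WM=3
i=3 t=6 v=6: → [4,8); WM=3
i=4 t=5 v=3: → [4,8); WM=3
i=5 t=10 v=7: → [8,12); WM=7; [0,4) fires=1
i=6 t=1 v=2: DROP (t<7-2); WM=7
i=7 t=13 v=6: → [12,16); WM=10; [4,8) fires=4
i=8 t=14 v=2: → [12,16); WM=11
i=9 t=14 v=6: → [12,16); WM=11
i=10 t=6 v=9: DROP (t<11-2); WM=11
i=11 t=16 v=9: → [16,20); WM=13; [8,12) fires=1
i=12 t=7 v=3: DROP (t<13-2); WM=13
i=13 t=17 v=1: → [16,20); WM=14
i=14 t=18 v=4: → [16,20); WM=15
i=15 t=18 v=7: → [16,20); WM=15
i=16 t=22 v=5: → [20,24); WM=19; [12,16) fires=3
i=17 t=8 v=6: DROP (t<19-2); WM=19
i=18 t=20 v=6: → [20,24); WM=19
i=19 t=23 v=1: → [20,24); WM=20; [16,20) fires=4
i=20 t=25 v=3: → [24,28); WM=22
i=21 t=25 v=5: → [24,28); WM=22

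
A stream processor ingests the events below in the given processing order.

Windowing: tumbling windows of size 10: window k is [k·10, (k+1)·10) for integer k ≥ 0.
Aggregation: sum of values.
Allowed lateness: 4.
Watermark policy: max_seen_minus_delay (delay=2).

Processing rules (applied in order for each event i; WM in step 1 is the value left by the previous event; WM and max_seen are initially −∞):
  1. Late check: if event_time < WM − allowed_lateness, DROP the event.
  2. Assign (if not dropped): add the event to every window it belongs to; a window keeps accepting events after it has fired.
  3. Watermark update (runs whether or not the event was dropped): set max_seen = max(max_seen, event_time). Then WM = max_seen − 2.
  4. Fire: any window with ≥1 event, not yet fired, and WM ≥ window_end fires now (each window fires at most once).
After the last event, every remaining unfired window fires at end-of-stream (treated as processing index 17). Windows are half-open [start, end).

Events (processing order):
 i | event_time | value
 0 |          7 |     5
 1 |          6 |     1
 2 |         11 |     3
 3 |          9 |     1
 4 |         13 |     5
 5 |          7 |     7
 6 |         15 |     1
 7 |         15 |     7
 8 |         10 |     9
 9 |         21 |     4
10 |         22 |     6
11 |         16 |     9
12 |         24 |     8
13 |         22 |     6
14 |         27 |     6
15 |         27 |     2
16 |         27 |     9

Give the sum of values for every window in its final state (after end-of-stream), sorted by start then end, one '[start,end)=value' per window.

[0,10)=14 [10,20)=34 [20,30)=41

i=0 t=7 v=5: → [0,10); WM=5
i=1 t=6 v=1: → [0,10); WM=5
i=2 t=11 v=3: → [10,20); WM=9
i=3 t=9 v=1: → [0,10); WM=9
i=4 t=13 v=5: → [10,20); WM=11; [0,10) fires=7
i=5 t=7 v=7: → [0,10); WM=11
i=6 t=15 v=1: → [10,20); WM=13
i=7 t=15 v=7: → [10,20); WM=13
i=8 t=10 v=9: → [10,20); WM=13
i=9 t=21 v=4: → [20,30); WM=19
i=10 t=22 v=6: → [20,30); WM=20; [10,20) fires=25
i=11 t=16 v=9: → [10,20); WM=20
i=12 t=24 v=8: → [20,30); WM=22
i=13 t=22 v=6: → [20,30); WM=22
i=14 t=27 v=6: → [20,30); WM=25
i=15 t=27 v=2: → [20,30); WM=25
i=16 t=27 v=9: → [20,30); WM=25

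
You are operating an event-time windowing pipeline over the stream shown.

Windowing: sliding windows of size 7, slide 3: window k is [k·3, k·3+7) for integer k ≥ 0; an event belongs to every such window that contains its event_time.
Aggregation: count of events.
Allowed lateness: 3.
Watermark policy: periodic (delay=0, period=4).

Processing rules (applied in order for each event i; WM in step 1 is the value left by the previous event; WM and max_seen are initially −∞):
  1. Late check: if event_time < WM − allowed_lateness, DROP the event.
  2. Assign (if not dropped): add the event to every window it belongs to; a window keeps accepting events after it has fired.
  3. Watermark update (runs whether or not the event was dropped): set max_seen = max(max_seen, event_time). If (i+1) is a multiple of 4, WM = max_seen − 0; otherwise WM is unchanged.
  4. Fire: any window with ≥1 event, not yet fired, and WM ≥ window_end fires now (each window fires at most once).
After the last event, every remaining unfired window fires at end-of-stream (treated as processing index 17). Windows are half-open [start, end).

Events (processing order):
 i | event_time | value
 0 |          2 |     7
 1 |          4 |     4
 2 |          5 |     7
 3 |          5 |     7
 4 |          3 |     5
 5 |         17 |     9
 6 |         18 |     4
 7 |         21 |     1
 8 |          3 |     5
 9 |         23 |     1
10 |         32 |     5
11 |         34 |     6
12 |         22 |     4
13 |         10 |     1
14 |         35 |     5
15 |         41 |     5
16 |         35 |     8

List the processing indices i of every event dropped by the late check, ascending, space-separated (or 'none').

i=0 t=2 v=7: → [0,7); WM=−∞
i=1 t=4 v=4: → [3,10),[0,7); WM=−∞
i=2 t=5 v=7: → [3,10),[0,7); WM=−∞
i=3 t=5 v=7: → [3,10),[0,7); WM=5
i=4 t=3 v=5: → [3,10),[0,7); WM=5
i=5 t=17 v=9: → [15,22),[12,19); WM=5
i=6 t=18 v=4: → [18,25),[15,22),[12,19); WM=5
i=7 t=21 v=1: → [21,28),[18,25),[15,22); WM=21; [0,7) fires=5 [3,10) fires=4 [12,19) fires=2
i=8 t=3 v=5: DROP (t<21-3); WM=21
i=9 t=23 v=1: → [21,28),[18,25); WM=21
i=10 t=32 v=5: → [30,37),[27,34); WM=21
i=11 t=34 v=6: → [33,40),[30,37); WM=34; [15,22) fires=3 [18,25) fires=3 [21,28) fires=2 [27,34) fires=1
i=12 t=22 v=4: DROP (t<34-3); WM=34
i=13 t=10 v=1: DROP (t<34-3); WM=34
i=14 t=35 v=5: → [33,40),[30,37); WM=34
i=15 t=41 v=5: → [39,46),[36,43); WM=41; [30,37) fires=3 [33,40) fires=2
i=16 t=35 v=8: DROP (t<41-3); WM=41

8 12 13 16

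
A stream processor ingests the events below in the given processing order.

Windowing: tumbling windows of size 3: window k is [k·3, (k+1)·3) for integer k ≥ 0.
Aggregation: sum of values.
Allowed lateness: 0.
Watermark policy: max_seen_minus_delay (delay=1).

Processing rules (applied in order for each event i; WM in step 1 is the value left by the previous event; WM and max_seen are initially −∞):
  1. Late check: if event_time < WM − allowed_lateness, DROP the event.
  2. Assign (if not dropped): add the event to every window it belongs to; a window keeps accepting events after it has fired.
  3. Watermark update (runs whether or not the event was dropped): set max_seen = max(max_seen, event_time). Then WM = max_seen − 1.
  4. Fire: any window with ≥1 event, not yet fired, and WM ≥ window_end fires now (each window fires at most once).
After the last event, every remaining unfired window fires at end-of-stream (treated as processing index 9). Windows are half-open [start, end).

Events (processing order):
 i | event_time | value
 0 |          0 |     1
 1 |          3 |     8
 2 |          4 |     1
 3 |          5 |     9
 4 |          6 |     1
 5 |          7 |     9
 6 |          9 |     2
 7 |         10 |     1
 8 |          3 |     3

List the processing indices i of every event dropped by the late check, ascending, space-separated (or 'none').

i=0 t=0 v=1: → [0,3); WM=-1
i=1 t=3 v=8: → [3,6); WM=2
i=2 t=4 v=1: → [3,6); WM=3; [0,3) fires=1
i=3 t=5 v=9: → [3,6); WM=4
i=4 t=6 v=1: → [6,9); WM=5
i=5 t=7 v=9: → [6,9); WM=6; [3,6) fires=18
i=6 t=9 v=2: → [9,12); WM=8
i=7 t=10 v=1: → [9,12); WM=9; [6,9) fires=10
i=8 t=3 v=3: DROP (t<9-0); WM=9

8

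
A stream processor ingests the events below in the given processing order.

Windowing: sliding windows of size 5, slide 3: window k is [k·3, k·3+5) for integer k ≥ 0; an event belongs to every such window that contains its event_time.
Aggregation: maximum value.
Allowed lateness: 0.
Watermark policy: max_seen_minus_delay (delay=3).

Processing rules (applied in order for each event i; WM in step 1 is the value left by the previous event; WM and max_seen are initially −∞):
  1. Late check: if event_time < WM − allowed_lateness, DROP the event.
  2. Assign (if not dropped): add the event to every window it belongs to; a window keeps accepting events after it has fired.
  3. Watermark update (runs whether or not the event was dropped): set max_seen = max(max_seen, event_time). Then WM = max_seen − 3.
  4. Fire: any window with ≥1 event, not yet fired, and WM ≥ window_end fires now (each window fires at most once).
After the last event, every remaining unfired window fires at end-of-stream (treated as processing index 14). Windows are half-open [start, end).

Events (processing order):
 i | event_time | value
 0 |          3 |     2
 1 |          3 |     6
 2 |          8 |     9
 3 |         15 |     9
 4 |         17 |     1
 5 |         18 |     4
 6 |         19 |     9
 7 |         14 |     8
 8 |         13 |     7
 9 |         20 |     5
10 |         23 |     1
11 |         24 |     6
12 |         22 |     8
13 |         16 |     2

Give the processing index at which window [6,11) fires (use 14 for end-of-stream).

i=0 t=3 v=2: → [3,8),[0,5); WM=0
i=1 t=3 v=6: → [3,8),[0,5); WM=0
i=2 t=8 v=9: → [6,11); WM=5; [0,5) fires=6
i=3 t=15 v=9: → [15,20),[12,17); WM=12; [3,8) fires=6 [6,11) fires=9
i=4 t=17 v=1: → [15,20); WM=14
i=5 t=18 v=4: → [18,23),[15,20); WM=15
i=6 t=19 v=9: → [18,23),[15,20); WM=16
i=7 t=14 v=8: DROP (t<16-0); WM=16
i=8 t=13 v=7: DROP (t<16-0); WM=16
i=9 t=20 v=5: → [18,23); WM=17; [12,17) fires=9
i=10 t=23 v=1: → [21,26); WM=20; [15,20) fires=9
i=11 t=24 v=6: → [24,29),[21,26); WM=21
i=12 t=22 v=8: → [21,26),[18,23); WM=21
i=13 t=16 v=2: DROP (t<21-0); WM=21

3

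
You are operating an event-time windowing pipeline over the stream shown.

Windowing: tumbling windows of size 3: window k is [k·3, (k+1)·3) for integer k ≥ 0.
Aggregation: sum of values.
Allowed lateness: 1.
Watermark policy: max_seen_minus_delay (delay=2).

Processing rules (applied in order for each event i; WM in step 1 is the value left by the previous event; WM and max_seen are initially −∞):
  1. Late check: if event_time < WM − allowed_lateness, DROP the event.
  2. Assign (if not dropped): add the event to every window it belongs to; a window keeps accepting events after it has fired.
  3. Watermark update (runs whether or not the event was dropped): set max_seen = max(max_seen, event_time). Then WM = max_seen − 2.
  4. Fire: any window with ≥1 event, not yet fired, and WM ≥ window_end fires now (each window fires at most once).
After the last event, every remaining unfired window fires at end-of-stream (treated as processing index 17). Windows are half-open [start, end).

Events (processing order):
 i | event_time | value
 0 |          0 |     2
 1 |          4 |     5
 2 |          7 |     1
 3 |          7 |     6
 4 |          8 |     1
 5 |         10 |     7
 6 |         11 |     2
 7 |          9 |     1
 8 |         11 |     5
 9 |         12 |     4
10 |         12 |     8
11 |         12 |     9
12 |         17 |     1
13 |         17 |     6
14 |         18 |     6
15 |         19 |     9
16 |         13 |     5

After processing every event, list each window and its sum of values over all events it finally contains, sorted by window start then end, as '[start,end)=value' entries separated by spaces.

i=0 t=0 v=2: → [0,3); WM=-2
i=1 t=4 v=5: → [3,6); WM=2
i=2 t=7 v=1: → [6,9); WM=5; [0,3) fires=2
i=3 t=7 v=6: → [6,9); WM=5
i=4 t=8 v=1: → [6,9); WM=6; [3,6) fires=5
i=5 t=10 v=7: → [9,12); WM=8
i=6 t=11 v=2: → [9,12); WM=9; [6,9) fires=8
i=7 t=9 v=1: → [9,12); WM=9
i=8 t=11 v=5: → [9,12); WM=9
i=9 t=12 v=4: → [12,15); WM=10
i=10 t=12 v=8: → [12,15); WM=10
i=11 t=12 v=9: → [12,15); WM=10
i=12 t=17 v=1: → [15,18); WM=15; [9,12) fires=15 [12,15) fires=21
i=13 t=17 v=6: → [15,18); WM=15
i=14 t=18 v=6: → [18,21); WM=16
i=15 t=19 v=9: → [18,21); WM=17
i=16 t=13 v=5: DROP (t<17-1); WM=17

[0,3)=2 [3,6)=5 [6,9)=8 [9,12)=15 [12,15)=21 [15,18)=7 [18,21)=15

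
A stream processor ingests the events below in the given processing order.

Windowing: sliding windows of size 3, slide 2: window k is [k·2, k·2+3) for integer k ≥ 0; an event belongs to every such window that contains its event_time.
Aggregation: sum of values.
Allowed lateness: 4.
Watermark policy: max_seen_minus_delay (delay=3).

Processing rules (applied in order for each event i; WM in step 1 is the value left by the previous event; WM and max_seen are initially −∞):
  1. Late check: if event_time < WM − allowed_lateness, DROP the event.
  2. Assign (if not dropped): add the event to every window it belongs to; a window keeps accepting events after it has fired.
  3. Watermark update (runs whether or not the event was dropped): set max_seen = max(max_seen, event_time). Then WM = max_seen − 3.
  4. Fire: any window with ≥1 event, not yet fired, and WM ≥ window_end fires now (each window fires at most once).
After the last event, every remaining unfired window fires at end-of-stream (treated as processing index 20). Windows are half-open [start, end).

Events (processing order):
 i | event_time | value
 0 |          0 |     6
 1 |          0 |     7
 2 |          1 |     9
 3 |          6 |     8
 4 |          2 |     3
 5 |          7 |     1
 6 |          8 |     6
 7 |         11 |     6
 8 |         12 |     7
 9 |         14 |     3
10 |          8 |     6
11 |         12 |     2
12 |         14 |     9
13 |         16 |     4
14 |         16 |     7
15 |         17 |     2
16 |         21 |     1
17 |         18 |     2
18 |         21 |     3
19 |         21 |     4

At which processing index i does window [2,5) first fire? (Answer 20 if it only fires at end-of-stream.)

i=0 t=0 v=6: → [0,3); WM=-3
i=1 t=0 v=7: → [0,3); WM=-3
i=2 t=1 v=9: → [0,3); WM=-2
i=3 t=6 v=8: → [6,9),[4,7); WM=3; [0,3) fires=22
i=4 t=2 v=3: → [2,5),[0,3); WM=3
i=5 t=7 v=1: → [6,9); WM=4
i=6 t=8 v=6: → [8,11),[6,9); WM=5; [2,5) fires=3
i=7 t=11 v=6: → [10,13); WM=8; [4,7) fires=8
i=8 t=12 v=7: → [12,15),[10,13); WM=9; [6,9) fires=15
i=9 t=14 v=3: → [14,17),[12,15); WM=11; [8,11) fires=6
i=10 t=8 v=6: → [8,11),[6,9); WM=11
i=11 t=12 v=2: → [12,15),[10,13); WM=11
i=12 t=14 v=9: → [14,17),[12,15); WM=11
i=13 t=16 v=4: → [16,19),[14,17); WM=13; [10,13) fires=15
i=14 t=16 v=7: → [16,19),[14,17); WM=13
i=15 t=17 v=2: → [16,19); WM=14
i=16 t=21 v=1: → [20,23); WM=18; [12,15) fires=21 [14,17) fires=23
i=17 t=18 v=2: → [18,21),[16,19); WM=18
i=18 t=21 v=3: → [20,23); WM=18
i=19 t=21 v=4: → [20,23); WM=18

6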